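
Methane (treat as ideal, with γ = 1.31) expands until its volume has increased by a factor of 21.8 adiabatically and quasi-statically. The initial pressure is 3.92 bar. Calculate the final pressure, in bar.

Since PV^γ is constant along a reversible adiabat, P₂ = P₁ (V₁/V₂)^γ.
P₂ = 3.92 × (1/21.8)^(1.31) = 0.06917 bar.

P₂ ≈ 0.0692 bar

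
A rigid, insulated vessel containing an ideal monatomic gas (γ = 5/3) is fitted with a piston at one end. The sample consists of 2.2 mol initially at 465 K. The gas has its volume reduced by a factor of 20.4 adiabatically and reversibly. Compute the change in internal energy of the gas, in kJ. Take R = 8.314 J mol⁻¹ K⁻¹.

For a reversible adiabat TV^(γ−1) is constant, so T₂ = T₁ (V₁/V₂)^(γ−1).
T₂ = 465 × 20.4^(2/3) = 3472 K.
Q = 0, so ΔU = W_on_gas = nCᵥΔT with Cᵥ = R/(γ−1) = 12.47 J/(mol·K).
ΔU = 2.2 × 12.47 × (3472 − 465) = 82490 J.

ΔU ≈ 82.5 kJ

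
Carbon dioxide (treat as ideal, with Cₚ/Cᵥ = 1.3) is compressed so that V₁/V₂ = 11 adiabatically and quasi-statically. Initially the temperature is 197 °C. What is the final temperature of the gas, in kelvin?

Adiabatic: T₁V₁^(γ−1) = T₂V₂^(γ−1) ⇒ T₂ = T₁ (V₁/V₂)^(γ−1).
T₁ = 197 °C = 470.1 K.
T₂ = 470.1 × 11^(0.3) = 965.3 K.

T₂ ≈ 965 K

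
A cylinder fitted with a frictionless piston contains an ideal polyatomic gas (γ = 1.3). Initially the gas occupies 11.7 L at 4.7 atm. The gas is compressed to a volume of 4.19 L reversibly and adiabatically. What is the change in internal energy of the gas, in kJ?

ΔU ≈ 6.70 kJ

P₂ = P₁(V₁/V₂)^γ = 4.7×(11.7/4.19)^(1.3) = 17.86 atm.
For a reversible adiabat, W_by_gas = (P₁V₁ − P₂V₂)/(γ−1).
W_by = (476200×0.0117 − 1.81×10^6×0.00419) / (0.3) = -6701 J.
Q = 0 ⇒ ΔU = −W_by = 6701 J.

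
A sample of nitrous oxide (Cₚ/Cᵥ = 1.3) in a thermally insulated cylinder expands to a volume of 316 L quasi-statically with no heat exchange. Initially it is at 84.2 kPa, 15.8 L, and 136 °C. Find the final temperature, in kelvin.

For a reversible adiabat TV^(γ−1) is constant, so T₂ = T₁ (V₁/V₂)^(γ−1).
T₁ = 136 °C = 409.1 K.
T₂ = 409.1 × (15.8/316)^(0.3) = 166.6 K.

T₂ ≈ 167 K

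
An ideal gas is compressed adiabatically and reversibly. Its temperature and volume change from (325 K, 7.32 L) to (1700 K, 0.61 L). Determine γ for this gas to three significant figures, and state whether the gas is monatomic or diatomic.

γ ≈ 1.67; monatomic

TV^(γ−1) = const ⇒ γ − 1 = ln(T₂/T₁) / ln(V₁/V₂).
γ = 1 + ln(1700/325) / ln(7.32/0.61) = 1.666.
γ ≈ 1.67 is close to 5/3, so the gas is monatomic.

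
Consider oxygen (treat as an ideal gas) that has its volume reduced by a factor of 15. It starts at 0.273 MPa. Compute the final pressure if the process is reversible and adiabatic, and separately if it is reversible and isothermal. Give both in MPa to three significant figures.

adiabatic: 12.1 MPa; isothermal: 4.10 MPa

For a diatomic ideal gas γ = 7/5.
Isothermal: P₂ = P₁(V₁/V₂) = 0.273×15 = 4.095 MPa.
Adiabatic: P₂ = P₁(V₁/V₂)^γ = 0.273×15^(7/5) = 12.1 MPa.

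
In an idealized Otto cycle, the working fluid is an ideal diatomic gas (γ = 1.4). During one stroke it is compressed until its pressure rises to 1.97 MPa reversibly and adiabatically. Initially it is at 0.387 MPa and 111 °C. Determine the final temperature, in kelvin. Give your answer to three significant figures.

T₂ ≈ 612 K

Adiabatic: T₂/T₁ = (P₂/P₁)^((γ−1)/γ).
T₁ = 111 °C = 384.1 K.
T₂ = 384.1 × (1.97/0.387)^(0.286) = 611.5 K.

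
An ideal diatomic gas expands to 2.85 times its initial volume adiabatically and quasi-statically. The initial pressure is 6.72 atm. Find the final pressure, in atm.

P₂ ≈ 1.55 atm

Since PV^γ is constant along a reversible adiabat, P₂ = P₁ (V₁/V₂)^γ.
For a diatomic ideal gas γ = 7/5.
P₂ = 6.72 × (1/2.85)^(7/5) = 1.551 atm.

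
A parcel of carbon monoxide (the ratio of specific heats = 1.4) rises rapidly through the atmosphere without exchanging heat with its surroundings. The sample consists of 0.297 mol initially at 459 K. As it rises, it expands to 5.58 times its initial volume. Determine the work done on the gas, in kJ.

W ≈ -1.41 kJ

For a reversible adiabat TV^(γ−1) is constant, so T₂ = T₁ (V₁/V₂)^(γ−1).
T₂ = 459 × (1/5.58)^(0.4) = 230.8 K.
Q = 0, so ΔU = W_on_gas = nCᵥΔT with Cᵥ = R/(γ−1) = 20.79 J/(mol·K).
ΔU = 0.297 × 20.79 × (230.8 − 459) = -1409 J.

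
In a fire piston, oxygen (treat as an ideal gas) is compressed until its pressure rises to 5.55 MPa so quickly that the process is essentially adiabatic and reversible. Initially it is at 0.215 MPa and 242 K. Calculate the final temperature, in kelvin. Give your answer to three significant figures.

T₂ ≈ 613 K

Along an adiabat T P^((1−γ)/γ) is constant, so T₂ = T₁ (P₂/P₁)^((γ−1)/γ).
For a diatomic ideal gas γ = 7/5, so (γ−1)/γ = 2/7.
T₂ = 242 × (5.55/0.215)^(2/7) = 612.6 K.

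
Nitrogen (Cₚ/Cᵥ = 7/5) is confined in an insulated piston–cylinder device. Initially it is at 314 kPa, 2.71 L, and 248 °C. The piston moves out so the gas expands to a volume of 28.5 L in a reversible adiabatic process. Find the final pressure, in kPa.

P₂ ≈ 11.6 kPa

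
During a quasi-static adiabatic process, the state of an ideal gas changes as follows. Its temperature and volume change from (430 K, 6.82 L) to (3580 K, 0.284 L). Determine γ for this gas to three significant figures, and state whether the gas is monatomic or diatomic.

γ ≈ 1.67; monatomic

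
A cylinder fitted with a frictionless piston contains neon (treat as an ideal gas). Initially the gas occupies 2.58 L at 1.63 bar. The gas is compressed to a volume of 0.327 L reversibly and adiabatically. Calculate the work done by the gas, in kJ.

W ≈ -1.87 kJ

γ = 5/3 for a monatomic ideal gas.
P₂ = P₁(V₁/V₂)^γ = 1.63×(2.58/0.327)^(5/3) = 50.97 bar.
For a reversible adiabat, W_by_gas = (P₁V₁ − P₂V₂)/(γ−1).
W_by = (163000×0.00258 − 5.097×10^6×0.000327) / (2/3) = -1869 J.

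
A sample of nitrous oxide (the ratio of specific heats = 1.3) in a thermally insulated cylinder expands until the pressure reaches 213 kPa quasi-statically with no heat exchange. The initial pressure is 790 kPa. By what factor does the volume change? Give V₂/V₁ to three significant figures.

From PV^γ = const, V₂/V₁ = (P₁/P₂)^(1/γ).
V₂/V₁ = (790/213)^(0.769) = 2.741.

V₂/V₁ ≈ 2.74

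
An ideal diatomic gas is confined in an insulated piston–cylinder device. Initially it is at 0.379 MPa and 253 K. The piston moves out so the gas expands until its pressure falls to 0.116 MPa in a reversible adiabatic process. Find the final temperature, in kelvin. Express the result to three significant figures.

T₂ ≈ 180 K

Along an adiabat T P^((1−γ)/γ) is constant, so T₂ = T₁ (P₂/P₁)^((γ−1)/γ).
For a diatomic ideal gas γ = 7/5, so (γ−1)/γ = 2/7.
T₂ = 253 × (0.116/0.379)^(2/7) = 180.4 K.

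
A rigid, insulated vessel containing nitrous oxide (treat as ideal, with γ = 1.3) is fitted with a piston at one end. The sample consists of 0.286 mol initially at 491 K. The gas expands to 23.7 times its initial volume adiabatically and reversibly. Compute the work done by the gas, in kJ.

W ≈ 2.39 kJ

Adiabatic: T₁V₁^(γ−1) = T₂V₂^(γ−1) ⇒ T₂ = T₁ (V₁/V₂)^(γ−1).
T₂ = 491 × (1/23.7)^(0.3) = 190 K.
Q = 0, so ΔU = W_on_gas = nCᵥΔT with Cᵥ = R/(γ−1) = 27.71 J/(mol·K).
ΔU = 0.286 × 27.71 × (190 − 491) = -2386 J.
Work done by the gas = −ΔU = 2386 J.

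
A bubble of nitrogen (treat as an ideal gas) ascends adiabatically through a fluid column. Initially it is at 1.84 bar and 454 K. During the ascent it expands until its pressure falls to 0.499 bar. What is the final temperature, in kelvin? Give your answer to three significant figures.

T₂ ≈ 313 K

Adiabatic: T₂/T₁ = (P₂/P₁)^((γ−1)/γ).
For a diatomic ideal gas γ = 7/5, so (γ−1)/γ = 2/7.
T₂ = 454 × (0.499/1.84)^(2/7) = 312.7 K.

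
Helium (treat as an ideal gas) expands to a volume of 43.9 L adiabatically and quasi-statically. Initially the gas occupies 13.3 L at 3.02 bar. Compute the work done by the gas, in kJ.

γ = 5/3 for a monatomic ideal gas.
P₂ = P₁(V₁/V₂)^γ = 3.02×(13.3/43.9)^(5/3) = 0.4127 bar.
For a reversible adiabat, W_by_gas = (P₁V₁ − P₂V₂)/(γ−1).
W_by = (302000×0.0133 − 41270×0.0439) / (2/3) = 3307 J.

W ≈ 3.31 kJ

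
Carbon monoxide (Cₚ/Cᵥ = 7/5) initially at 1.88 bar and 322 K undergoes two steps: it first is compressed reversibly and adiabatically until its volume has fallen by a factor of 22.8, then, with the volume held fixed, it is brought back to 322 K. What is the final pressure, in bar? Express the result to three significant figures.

Adiabatic step (PV^γ = const): P₂ = 1.88×22.8^(7/5) = 149.7 bar; T₂ = 322×22.8^(2/5) = 1125 K.
Isochoric: P₃ = P₂(T₃/T₂) = 149.7 × (322/1125) = 42.86 bar.

P₃ ≈ 42.9 bar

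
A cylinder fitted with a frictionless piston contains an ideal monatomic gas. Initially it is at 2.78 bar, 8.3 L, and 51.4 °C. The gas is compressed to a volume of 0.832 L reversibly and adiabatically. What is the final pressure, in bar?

P₂ ≈ 129 bar

Adiabatic: P₁V₁^γ = P₂V₂^γ ⇒ P₂ = P₁ (V₁/V₂)^γ.
γ = 5/3 for a monatomic ideal gas.
P₂ = 2.78 × (8.3/0.832)^(5/3) = 128.5 bar.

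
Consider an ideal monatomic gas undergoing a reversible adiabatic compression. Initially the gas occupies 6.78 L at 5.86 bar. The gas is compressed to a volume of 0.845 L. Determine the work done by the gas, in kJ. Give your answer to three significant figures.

W ≈ -17.9 kJ

γ = 5/3 for a monatomic ideal gas.
P₂ = P₁(V₁/V₂)^γ = 5.86×(6.78/0.845)^(5/3) = 188.4 bar.
For a reversible adiabat, W_by_gas = (P₁V₁ − P₂V₂)/(γ−1).
W_by = (586000×0.00678 − 1.884×10^7×0.000845) / (2/3) = -17930 J.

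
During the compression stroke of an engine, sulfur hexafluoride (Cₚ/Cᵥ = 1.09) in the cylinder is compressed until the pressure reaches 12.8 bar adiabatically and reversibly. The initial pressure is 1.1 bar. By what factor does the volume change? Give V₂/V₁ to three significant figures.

From PV^γ = const, V₂/V₁ = (P₁/P₂)^(1/γ).
V₂/V₁ = (1.1/12.8)^(0.917) = 0.1052.

V₂/V₁ ≈ 0.105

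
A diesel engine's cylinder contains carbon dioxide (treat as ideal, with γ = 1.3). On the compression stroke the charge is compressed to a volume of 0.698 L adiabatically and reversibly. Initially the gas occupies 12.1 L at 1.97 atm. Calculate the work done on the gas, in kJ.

W ≈ 10.9 kJ

P₂ = P₁(V₁/V₂)^γ = 1.97×(12.1/0.698)^(1.3) = 80.37 atm.
For a reversible adiabat, W_by_gas = (P₁V₁ − P₂V₂)/(γ−1).
W_by = (199600×0.0121 − 8.143×10^6×0.000698) / (0.3) = -10900 J.
W_on_gas = −W_by = 10900 J.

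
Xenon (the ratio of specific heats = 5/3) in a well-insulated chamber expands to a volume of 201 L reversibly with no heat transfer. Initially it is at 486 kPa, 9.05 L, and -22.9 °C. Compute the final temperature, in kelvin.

Adiabatic: T₁V₁^(γ−1) = T₂V₂^(γ−1) ⇒ T₂ = T₁ (V₁/V₂)^(γ−1).
T₁ = -22.9 °C = 250.2 K.
T₂ = 250.2 × (9.05/201)^(2/3) = 31.67 K.

T₂ ≈ 31.7 K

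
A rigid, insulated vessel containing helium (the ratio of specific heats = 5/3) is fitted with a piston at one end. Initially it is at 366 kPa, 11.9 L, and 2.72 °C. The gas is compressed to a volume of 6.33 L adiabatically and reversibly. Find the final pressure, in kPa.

P₂ ≈ 1050 kPa

Since PV^γ is constant along a reversible adiabat, P₂ = P₁ (V₁/V₂)^γ.
P₂ = 366 × (11.9/6.33)^(5/3) = 1048 kPa.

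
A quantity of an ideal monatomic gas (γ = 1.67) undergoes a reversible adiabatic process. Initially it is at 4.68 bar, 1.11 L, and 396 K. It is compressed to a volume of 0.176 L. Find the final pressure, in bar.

P₂ ≈ 101 bar

Since PV^γ is constant along a reversible adiabat, P₂ = P₁ (V₁/V₂)^γ.
P₂ = 4.68 × (1.11/0.176)^(1.67) = 101.4 bar.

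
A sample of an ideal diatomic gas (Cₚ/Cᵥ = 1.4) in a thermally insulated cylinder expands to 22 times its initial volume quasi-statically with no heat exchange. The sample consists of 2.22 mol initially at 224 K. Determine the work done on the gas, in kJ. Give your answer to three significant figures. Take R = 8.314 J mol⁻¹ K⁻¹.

W ≈ -7.33 kJ

Adiabatic: T₁V₁^(γ−1) = T₂V₂^(γ−1) ⇒ T₂ = T₁ (V₁/V₂)^(γ−1).
T₂ = 224 × (1/22)^(0.4) = 65.05 K.
Q = 0, so ΔU = W_on_gas = nCᵥΔT with Cᵥ = R/(γ−1) = 20.79 J/(mol·K).
ΔU = 2.22 × 20.79 × (65.05 − 224) = -7334 J.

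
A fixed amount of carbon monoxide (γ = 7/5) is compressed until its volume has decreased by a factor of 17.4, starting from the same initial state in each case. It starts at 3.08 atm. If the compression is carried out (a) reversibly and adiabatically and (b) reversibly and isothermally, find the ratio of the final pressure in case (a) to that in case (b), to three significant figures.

P_adiabatic / P_isothermal ≈ 3.13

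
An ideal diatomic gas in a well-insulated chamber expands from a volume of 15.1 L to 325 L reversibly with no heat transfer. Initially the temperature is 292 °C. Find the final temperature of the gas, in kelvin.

T₂ ≈ 166 K

For a reversible adiabat TV^(γ−1) is constant, so T₂ = T₁ (V₁/V₂)^(γ−1).
For a diatomic ideal gas γ = 7/5, so γ−1 = 2/5.
T₁ = 292 °C = 565.1 K.
T₂ = 565.1 × (15.1/325)^(2/5) = 165.6 K.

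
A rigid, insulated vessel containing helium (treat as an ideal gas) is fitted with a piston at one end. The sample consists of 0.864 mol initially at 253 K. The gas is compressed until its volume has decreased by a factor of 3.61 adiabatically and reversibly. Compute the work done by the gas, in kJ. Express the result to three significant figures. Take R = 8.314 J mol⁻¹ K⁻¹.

W ≈ -3.69 kJ

For a reversible adiabat TV^(γ−1) is constant, so T₂ = T₁ (V₁/V₂)^(γ−1).
γ = 5/3 for a monatomic ideal gas, so γ−1 = 2/3.
T₂ = 253 × 3.61^(2/3) = 595.4 K.
Q = 0, so ΔU = W_on_gas = nCᵥΔT with Cᵥ = R/(γ−1) = 12.47 J/(mol·K).
ΔU = 0.864 × 12.47 × (595.4 − 253) = 3689 J.
Work done by the gas = −ΔU = -3689 J.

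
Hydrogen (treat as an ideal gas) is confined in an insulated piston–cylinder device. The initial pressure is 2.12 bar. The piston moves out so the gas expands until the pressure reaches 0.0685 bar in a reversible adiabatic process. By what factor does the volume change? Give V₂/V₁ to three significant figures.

V₂/V₁ ≈ 11.6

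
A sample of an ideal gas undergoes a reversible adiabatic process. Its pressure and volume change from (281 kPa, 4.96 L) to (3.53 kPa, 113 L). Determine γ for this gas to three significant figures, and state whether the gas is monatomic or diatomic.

γ ≈ 1.40; diatomic

PV^γ = const ⇒ γ = ln(P₂/P₁) / ln(V₁/V₂).
γ = ln(3.53/281) / ln(4.96/113) = 1.4.
γ ≈ 1.40 is close to 7/5, so the gas is diatomic.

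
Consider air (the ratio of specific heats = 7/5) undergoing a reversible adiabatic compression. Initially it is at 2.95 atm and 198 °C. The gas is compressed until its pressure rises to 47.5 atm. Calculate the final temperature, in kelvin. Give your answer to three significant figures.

Adiabatic: T₂/T₁ = (P₂/P₁)^((γ−1)/γ).
T₁ = 198 °C = 471.1 K.
T₂ = 471.1 × (47.5/2.95)^(2/7) = 1042 K.

T₂ ≈ 1040 K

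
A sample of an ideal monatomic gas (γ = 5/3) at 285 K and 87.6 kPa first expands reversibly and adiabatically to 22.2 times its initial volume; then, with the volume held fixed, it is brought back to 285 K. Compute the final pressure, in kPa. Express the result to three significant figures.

Adiabatic step (PV^γ = const): P₂ = 87.6×(1/22.2)^(5/3) = 0.4996 kPa; T₂ = 285×(1/22.2)^(2/3) = 36.08 K.
Isochoric: P₃ = P₂(T₃/T₂) = 0.4996 × (285/36.08) = 3.946 kPa.

P₃ ≈ 3.95 kPa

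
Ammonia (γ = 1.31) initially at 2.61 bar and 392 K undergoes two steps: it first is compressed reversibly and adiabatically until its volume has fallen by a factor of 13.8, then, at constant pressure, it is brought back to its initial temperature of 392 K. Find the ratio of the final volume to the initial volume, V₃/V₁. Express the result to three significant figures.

Adiabatic step: V₂/V₁ = 0.07246; T₂ = T₁·13.8^(0.31) = 884.4 K.
Isobaric step: V₃/V₂ = T₃/T₂ = 392/884.4.
V₃/V₁ = (V₂/V₁)(V₃/V₂) = 0.07246 × (392/884.4) = 0.03212.

V₃/V₁ ≈ 0.0321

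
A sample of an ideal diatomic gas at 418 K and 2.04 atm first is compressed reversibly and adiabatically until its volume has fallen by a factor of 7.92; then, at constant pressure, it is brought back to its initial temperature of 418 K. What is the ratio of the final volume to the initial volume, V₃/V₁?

V₃/V₁ ≈ 0.0552

For a diatomic ideal gas γ = 7/5.
Adiabatic step: V₂/V₁ = 0.1263; T₂ = T₁·7.92^(2/5) = 956.5 K.
Isobaric step: V₃/V₂ = T₃/T₂ = 418/956.5.
V₃/V₁ = (V₂/V₁)(V₃/V₂) = 0.1263 × (418/956.5) = 0.05518.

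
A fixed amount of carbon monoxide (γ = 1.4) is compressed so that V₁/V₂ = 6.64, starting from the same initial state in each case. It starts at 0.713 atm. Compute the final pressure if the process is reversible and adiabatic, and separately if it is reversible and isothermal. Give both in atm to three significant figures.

adiabatic: 10.1 atm; isothermal: 4.73 atm

Isothermal: P₂ = P₁(V₁/V₂) = 0.713×6.64 = 4.734 atm.
Adiabatic: P₂ = P₁(V₁/V₂)^γ = 0.713×6.64^(1.4) = 10.1 atm.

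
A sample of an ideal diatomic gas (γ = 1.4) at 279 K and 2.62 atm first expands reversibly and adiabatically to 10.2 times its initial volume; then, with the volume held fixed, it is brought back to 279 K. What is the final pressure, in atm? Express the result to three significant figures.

Adiabatic step (PV^γ = const): P₂ = 2.62×(1/10.2)^(1.4) = 0.1015 atm; T₂ = 279×(1/10.2)^(0.4) = 110.2 K.
Isochoric: P₃ = P₂(T₃/T₂) = 0.1015 × (279/110.2) = 0.2569 atm.

P₃ ≈ 0.257 atm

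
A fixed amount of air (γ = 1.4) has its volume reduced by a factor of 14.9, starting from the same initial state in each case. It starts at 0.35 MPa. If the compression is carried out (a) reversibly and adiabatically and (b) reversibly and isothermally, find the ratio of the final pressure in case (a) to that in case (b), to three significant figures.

Isothermal: P_b = P₁(V₁/V₂) = 0.35×14.9.
Adiabatic: P_a = P₁(V₁/V₂)^γ = 0.35×14.9^(1.4).
P_a/P_b = (V₁/V₂)^(γ−1) = 14.9^(0.4) = 2.946.

P_adiabatic / P_isothermal ≈ 2.95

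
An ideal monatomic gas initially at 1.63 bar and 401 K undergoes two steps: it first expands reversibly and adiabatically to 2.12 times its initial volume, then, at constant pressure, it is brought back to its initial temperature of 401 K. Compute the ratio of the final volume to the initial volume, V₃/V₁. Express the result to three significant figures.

V₃/V₁ ≈ 3.50

For a monatomic ideal gas γ = 5/3.
Adiabatic step: V₂/V₁ = 2.12; T₂ = T₁·(1/2.12)^(2/3) = 243 K.
Isobaric step: V₃/V₂ = T₃/T₂ = 401/243.
V₃/V₁ = (V₂/V₁)(V₃/V₂) = 2.12 × (401/243) = 3.499.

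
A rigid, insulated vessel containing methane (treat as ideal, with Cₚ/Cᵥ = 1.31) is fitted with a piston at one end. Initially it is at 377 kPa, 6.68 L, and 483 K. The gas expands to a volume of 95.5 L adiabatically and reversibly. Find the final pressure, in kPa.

P₂ ≈ 11.6 kPa

Adiabatic: P₁V₁^γ = P₂V₂^γ ⇒ P₂ = P₁ (V₁/V₂)^γ.
P₂ = 377 × (6.68/95.5)^(1.31) = 11.56 kPa.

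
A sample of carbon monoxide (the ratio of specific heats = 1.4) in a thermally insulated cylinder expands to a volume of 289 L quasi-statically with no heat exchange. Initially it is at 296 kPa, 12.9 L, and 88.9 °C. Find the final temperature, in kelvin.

Adiabatic: T₁V₁^(γ−1) = T₂V₂^(γ−1) ⇒ T₂ = T₁ (V₁/V₂)^(γ−1).
T₁ = 88.9 °C = 362 K.
T₂ = 362 × (12.9/289)^(0.4) = 104.4 K.

T₂ ≈ 104 K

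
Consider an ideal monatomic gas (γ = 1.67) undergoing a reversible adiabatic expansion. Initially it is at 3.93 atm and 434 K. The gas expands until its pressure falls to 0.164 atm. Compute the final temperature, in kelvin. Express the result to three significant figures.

T₂ ≈ 121 K

Adiabatic: T₂/T₁ = (P₂/P₁)^((γ−1)/γ).
T₂ = 434 × (0.164/3.93)^(0.401) = 121.3 K.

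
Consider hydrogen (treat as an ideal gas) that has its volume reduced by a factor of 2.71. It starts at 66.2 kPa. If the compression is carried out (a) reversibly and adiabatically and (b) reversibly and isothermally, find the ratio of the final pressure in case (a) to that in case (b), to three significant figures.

P_adiabatic / P_isothermal ≈ 1.49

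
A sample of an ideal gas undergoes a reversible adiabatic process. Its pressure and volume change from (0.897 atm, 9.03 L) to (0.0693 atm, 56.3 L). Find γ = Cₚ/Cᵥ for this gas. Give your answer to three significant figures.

γ ≈ 1.40

PV^γ = const ⇒ γ = ln(P₂/P₁) / ln(V₁/V₂).
γ = ln(0.0693/0.897) / ln(9.03/56.3) = 1.399.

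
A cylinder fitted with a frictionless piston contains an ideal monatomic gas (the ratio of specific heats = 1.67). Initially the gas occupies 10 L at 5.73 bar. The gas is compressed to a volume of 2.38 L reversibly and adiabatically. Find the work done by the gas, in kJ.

W ≈ -13.8 kJ

P₂ = P₁(V₁/V₂)^γ = 5.73×(10/2.38)^(1.67) = 62.99 bar.
For a reversible adiabat, W_by_gas = (P₁V₁ − P₂V₂)/(γ−1).
W_by = (573000×0.01 − 6.299×10^6×0.00238) / (0.67) = -13820 J.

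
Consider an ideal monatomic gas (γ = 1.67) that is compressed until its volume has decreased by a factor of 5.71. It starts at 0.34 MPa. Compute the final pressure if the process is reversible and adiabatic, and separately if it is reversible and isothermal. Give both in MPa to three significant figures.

Isothermal: P₂ = P₁(V₁/V₂) = 0.34×5.71 = 1.941 MPa.
Adiabatic: P₂ = P₁(V₁/V₂)^γ = 0.34×5.71^(1.67) = 6.238 MPa.

adiabatic: 6.24 MPa; isothermal: 1.94 MPa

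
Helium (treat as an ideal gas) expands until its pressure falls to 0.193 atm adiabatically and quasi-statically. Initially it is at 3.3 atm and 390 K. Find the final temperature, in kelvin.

Adiabatic: T₂/T₁ = (P₂/P₁)^((γ−1)/γ).
For a monatomic ideal gas γ = 5/3, so (γ−1)/γ = 2/5.
T₂ = 390 × (0.193/3.3)^(2/5) = 125.3 K.

T₂ ≈ 125 K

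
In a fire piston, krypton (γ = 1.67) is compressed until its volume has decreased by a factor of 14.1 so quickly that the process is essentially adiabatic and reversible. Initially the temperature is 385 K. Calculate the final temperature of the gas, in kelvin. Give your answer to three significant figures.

T₂ ≈ 2270 K

Adiabatic: T₁V₁^(γ−1) = T₂V₂^(γ−1) ⇒ T₂ = T₁ (V₁/V₂)^(γ−1).
T₂ = 385 × 14.1^(0.67) = 2267 K.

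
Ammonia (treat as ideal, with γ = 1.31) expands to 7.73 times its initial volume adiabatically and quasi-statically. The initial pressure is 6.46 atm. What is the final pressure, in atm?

Since PV^γ is constant along a reversible adiabat, P₂ = P₁ (V₁/V₂)^γ.
P₂ = 6.46 × (1/7.73)^(1.31) = 0.4433 atm.

P₂ ≈ 0.443 atm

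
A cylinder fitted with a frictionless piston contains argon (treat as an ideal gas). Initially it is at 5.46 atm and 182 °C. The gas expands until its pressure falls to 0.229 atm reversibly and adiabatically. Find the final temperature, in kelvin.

Adiabatic: T₂/T₁ = (P₂/P₁)^((γ−1)/γ).
For a monatomic ideal gas γ = 5/3, so (γ−1)/γ = 2/5.
T₁ = 182 °C = 455.1 K.
T₂ = 455.1 × (0.229/5.46)^(2/5) = 128 K.

T₂ ≈ 128 K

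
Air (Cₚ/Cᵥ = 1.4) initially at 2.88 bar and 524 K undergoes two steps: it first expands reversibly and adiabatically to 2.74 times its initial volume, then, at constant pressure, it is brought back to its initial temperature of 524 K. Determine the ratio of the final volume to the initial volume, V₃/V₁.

Adiabatic step: V₂/V₁ = 2.74; T₂ = T₁·(1/2.74)^(0.4) = 350.1 K.
Isobaric step: V₃/V₂ = T₃/T₂ = 524/350.1.
V₃/V₁ = (V₂/V₁)(V₃/V₂) = 2.74 × (524/350.1) = 4.101.

V₃/V₁ ≈ 4.10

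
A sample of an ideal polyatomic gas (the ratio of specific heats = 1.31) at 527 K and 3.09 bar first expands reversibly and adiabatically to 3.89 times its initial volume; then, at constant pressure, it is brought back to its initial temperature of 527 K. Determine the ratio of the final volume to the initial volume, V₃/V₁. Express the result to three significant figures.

V₃/V₁ ≈ 5.93

Adiabatic step: V₂/V₁ = 3.89; T₂ = T₁·(1/3.89)^(0.31) = 345.9 K.
Isobaric step: V₃/V₂ = T₃/T₂ = 527/345.9.
V₃/V₁ = (V₂/V₁)(V₃/V₂) = 3.89 × (527/345.9) = 5.927.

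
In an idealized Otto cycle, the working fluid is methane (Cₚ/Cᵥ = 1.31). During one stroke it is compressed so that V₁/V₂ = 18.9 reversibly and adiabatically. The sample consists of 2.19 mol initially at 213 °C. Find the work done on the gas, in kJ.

For a reversible adiabat TV^(γ−1) is constant, so T₂ = T₁ (V₁/V₂)^(γ−1).
T₁ = 213 °C = 486.1 K.
T₂ = 486.1 × 18.9^(0.31) = 1209 K.
Q = 0, so ΔU = W_on_gas = nCᵥΔT with Cᵥ = R/(γ−1) = 26.82 J/(mol·K).
ΔU = 2.19 × 26.82 × (1209 − 486.1) = 42460 J.

W ≈ 42.5 kJ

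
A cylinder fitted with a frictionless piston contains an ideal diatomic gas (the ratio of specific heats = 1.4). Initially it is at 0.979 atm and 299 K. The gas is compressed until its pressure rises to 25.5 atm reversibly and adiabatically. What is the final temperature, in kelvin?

Along an adiabat T P^((1−γ)/γ) is constant, so T₂ = T₁ (P₂/P₁)^((γ−1)/γ).
T₂ = 299 × (25.5/0.979)^(0.286) = 758.9 K.

T₂ ≈ 759 K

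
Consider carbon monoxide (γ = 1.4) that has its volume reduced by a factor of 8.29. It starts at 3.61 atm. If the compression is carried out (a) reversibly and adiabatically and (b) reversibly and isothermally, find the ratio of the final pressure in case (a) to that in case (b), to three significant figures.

Isothermal: P_b = P₁(V₁/V₂) = 3.61×8.29.
Adiabatic: P_a = P₁(V₁/V₂)^γ = 3.61×8.29^(1.4).
P_a/P_b = (V₁/V₂)^(γ−1) = 8.29^(0.4) = 2.33.

P_adiabatic / P_isothermal ≈ 2.33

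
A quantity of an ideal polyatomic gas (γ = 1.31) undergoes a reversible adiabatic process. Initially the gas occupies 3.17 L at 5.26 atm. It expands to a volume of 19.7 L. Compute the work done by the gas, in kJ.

W ≈ 2.36 kJ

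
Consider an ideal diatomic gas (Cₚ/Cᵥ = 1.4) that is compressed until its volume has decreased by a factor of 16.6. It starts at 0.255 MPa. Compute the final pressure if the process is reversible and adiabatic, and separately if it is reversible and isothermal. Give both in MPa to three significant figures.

adiabatic: 13.0 MPa; isothermal: 4.23 MPa

Isothermal: P₂ = P₁(V₁/V₂) = 0.255×16.6 = 4.233 MPa.
Adiabatic: P₂ = P₁(V₁/V₂)^γ = 0.255×16.6^(1.4) = 13.02 MPa.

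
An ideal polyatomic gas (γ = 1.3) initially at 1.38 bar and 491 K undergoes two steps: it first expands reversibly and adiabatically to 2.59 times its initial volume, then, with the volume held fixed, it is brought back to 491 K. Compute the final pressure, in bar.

Adiabatic step (PV^γ = const): P₂ = 1.38×(1/2.59)^(1.3) = 0.4005 bar; T₂ = 491×(1/2.59)^(0.3) = 369.1 K.
Isochoric: P₃ = P₂(T₃/T₂) = 0.4005 × (491/369.1) = 0.5328 bar.

P₃ ≈ 0.533 bar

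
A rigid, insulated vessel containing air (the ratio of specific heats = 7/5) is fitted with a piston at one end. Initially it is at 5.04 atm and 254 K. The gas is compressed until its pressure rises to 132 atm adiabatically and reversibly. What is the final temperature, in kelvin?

T₂ ≈ 646 K

Along an adiabat T P^((1−γ)/γ) is constant, so T₂ = T₁ (P₂/P₁)^((γ−1)/γ).
T₂ = 254 × (132/5.04)^(2/7) = 645.7 K.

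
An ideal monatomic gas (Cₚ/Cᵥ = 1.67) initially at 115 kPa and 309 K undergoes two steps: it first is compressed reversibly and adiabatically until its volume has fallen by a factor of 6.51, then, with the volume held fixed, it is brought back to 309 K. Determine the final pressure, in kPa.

P₃ ≈ 749 kPa

Adiabatic step (PV^γ = const): P₂ = 115×6.51^(1.67) = 2627 kPa; T₂ = 309×6.51^(0.67) = 1084 K.
Isochoric: P₃ = P₂(T₃/T₂) = 2627 × (309/1084) = 748.6 kPa.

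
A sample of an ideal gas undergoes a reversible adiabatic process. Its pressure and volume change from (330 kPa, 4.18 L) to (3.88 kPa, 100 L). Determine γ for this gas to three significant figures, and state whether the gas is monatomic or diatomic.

PV^γ = const ⇒ γ = ln(P₂/P₁) / ln(V₁/V₂).
γ = ln(3.88/330) / ln(4.18/100) = 1.4.
γ ≈ 1.40 is close to 7/5, so the gas is diatomic.

γ ≈ 1.40; diatomic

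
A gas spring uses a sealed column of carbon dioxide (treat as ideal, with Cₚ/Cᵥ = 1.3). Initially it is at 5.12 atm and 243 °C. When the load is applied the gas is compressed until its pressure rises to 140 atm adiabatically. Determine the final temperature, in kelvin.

Along an adiabat T P^((1−γ)/γ) is constant, so T₂ = T₁ (P₂/P₁)^((γ−1)/γ).
T₁ = 243 °C = 516.1 K.
T₂ = 516.1 × (140/5.12)^(0.231) = 1108 K.

T₂ ≈ 1110 K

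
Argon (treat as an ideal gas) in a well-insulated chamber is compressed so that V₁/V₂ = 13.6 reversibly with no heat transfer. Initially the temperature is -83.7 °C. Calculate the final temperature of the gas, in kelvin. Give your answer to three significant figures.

Adiabatic: T₁V₁^(γ−1) = T₂V₂^(γ−1) ⇒ T₂ = T₁ (V₁/V₂)^(γ−1).
For a monatomic ideal gas γ = 5/3, so γ−1 = 2/3.
T₁ = -83.7 °C = 189.4 K.
T₂ = 189.4 × 13.6^(2/3) = 1079 K.

T₂ ≈ 1080 K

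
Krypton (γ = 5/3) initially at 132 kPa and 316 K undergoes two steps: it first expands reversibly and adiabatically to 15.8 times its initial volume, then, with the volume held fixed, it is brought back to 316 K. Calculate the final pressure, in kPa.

P₃ ≈ 8.35 kPa

Adiabatic step (PV^γ = const): P₂ = 132×(1/15.8)^(5/3) = 1.327 kPa; T₂ = 316×(1/15.8)^(2/3) = 50.19 K.
Isochoric: P₃ = P₂(T₃/T₂) = 1.327 × (316/50.19) = 8.354 kPa.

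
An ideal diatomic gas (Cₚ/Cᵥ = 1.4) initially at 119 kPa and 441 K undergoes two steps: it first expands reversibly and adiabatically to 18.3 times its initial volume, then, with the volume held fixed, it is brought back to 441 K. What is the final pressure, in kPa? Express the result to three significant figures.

Adiabatic step (PV^γ = const): P₂ = 119×(1/18.3)^(1.4) = 2.033 kPa; T₂ = 441×(1/18.3)^(0.4) = 137.9 K.
Isochoric: P₃ = P₂(T₃/T₂) = 2.033 × (441/137.9) = 6.503 kPa.

P₃ ≈ 6.50 kPa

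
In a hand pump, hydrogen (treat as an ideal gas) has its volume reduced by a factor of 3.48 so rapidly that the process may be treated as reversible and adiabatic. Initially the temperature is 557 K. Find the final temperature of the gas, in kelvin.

T₂ ≈ 917 K

Adiabatic: T₁V₁^(γ−1) = T₂V₂^(γ−1) ⇒ T₂ = T₁ (V₁/V₂)^(γ−1).
For a diatomic ideal gas γ = 7/5, so γ−1 = 2/5.
T₂ = 557 × 3.48^(2/5) = 917.2 K.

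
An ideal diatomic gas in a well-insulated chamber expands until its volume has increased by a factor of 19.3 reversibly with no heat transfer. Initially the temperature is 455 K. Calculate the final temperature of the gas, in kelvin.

For a reversible adiabat TV^(γ−1) is constant, so T₂ = T₁ (V₁/V₂)^(γ−1).
For a diatomic ideal gas γ = 7/5, so γ−1 = 2/5.
T₂ = 455 × (1/19.3)^(2/5) = 139.2 K.

T₂ ≈ 139 K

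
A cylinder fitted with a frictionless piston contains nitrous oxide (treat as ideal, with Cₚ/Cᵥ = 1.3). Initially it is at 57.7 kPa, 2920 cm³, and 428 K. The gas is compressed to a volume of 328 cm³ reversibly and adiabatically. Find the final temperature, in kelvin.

T₂ ≈ 825 K

For a reversible adiabat TV^(γ−1) is constant, so T₂ = T₁ (V₁/V₂)^(γ−1).
T₂ = 428 × (2920/328)^(0.3) = 824.7 K.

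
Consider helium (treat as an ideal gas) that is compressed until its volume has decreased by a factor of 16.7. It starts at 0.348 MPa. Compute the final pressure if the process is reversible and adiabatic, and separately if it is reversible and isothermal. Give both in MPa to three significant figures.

For a monatomic ideal gas γ = 5/3.
Isothermal: P₂ = P₁(V₁/V₂) = 0.348×16.7 = 5.812 MPa.
Adiabatic: P₂ = P₁(V₁/V₂)^γ = 0.348×16.7^(5/3) = 37.97 MPa.

adiabatic: 38.0 MPa; isothermal: 5.81 MPa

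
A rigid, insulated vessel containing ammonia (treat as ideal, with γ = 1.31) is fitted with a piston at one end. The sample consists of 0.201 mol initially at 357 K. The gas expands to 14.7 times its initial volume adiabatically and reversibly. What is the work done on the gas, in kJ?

For a reversible adiabat TV^(γ−1) is constant, so T₂ = T₁ (V₁/V₂)^(γ−1).
T₂ = 357 × (1/14.7)^(0.31) = 155.2 K.
Q = 0, so ΔU = W_on_gas = nCᵥΔT with Cᵥ = R/(γ−1) = 26.82 J/(mol·K).
ΔU = 0.201 × 26.82 × (155.2 − 357) = -1088 J.

W ≈ -1.09 kJ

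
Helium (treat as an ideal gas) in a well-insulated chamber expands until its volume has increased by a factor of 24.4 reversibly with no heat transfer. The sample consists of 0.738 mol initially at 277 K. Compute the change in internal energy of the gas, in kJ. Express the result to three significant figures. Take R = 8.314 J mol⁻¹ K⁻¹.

ΔU ≈ -2.25 kJ

For a reversible adiabat TV^(γ−1) is constant, so T₂ = T₁ (V₁/V₂)^(γ−1).
γ = 5/3 for a monatomic ideal gas, so γ−1 = 2/3.
T₂ = 277 × (1/24.4)^(2/3) = 32.93 K.
Q = 0, so ΔU = W_on_gas = nCᵥΔT with Cᵥ = R/(γ−1) = 12.47 J/(mol·K).
ΔU = 0.738 × 12.47 × (32.93 − 277) = -2246 J.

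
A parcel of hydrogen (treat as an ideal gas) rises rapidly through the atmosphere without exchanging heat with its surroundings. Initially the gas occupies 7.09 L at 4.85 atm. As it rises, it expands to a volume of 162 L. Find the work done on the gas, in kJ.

γ = 7/5 for a diatomic ideal gas.
P₂ = P₁(V₁/V₂)^γ = 4.85×(7.09/162)^(7/5) = 0.06072 atm.
For a reversible adiabat, W_by_gas = (P₁V₁ − P₂V₂)/(γ−1).
W_by = (491400×0.00709 − 6152×0.162) / (2/5) = 6219 J.
W_on_gas = −W_by = -6219 J.

W ≈ -6.22 kJ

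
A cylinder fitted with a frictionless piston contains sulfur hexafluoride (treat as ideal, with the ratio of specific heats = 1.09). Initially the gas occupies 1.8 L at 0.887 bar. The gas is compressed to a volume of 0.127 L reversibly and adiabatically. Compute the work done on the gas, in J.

P₂ = P₁(V₁/V₂)^γ = 0.887×(1.8/0.127)^(1.09) = 15.96 bar.
For a reversible adiabat, W_by_gas = (P₁V₁ − P₂V₂)/(γ−1).
W_by = (88700×0.0018 − 1.596×10^6×0.000127) / (0.09) = -478.1 J.
W_on_gas = −W_by = 478.1 J.

W ≈ 478 J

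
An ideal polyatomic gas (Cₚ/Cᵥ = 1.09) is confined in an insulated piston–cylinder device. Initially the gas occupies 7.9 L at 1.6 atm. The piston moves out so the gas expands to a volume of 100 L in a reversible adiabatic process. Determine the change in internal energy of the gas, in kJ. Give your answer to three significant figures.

P₂ = P₁(V₁/V₂)^γ = 1.6×(7.9/100)^(1.09) = 0.1006 atm.
For a reversible adiabat, W_by_gas = (P₁V₁ − P₂V₂)/(γ−1).
W_by = (162100×0.0079 − 10190×0.1) / (0.09) = 2906 J.
Q = 0 ⇒ ΔU = −W_by = -2906 J.

ΔU ≈ -2.91 kJ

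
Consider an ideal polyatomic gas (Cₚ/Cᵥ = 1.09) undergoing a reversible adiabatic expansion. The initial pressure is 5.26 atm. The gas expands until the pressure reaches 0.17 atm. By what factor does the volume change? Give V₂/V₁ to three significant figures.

V₂/V₁ ≈ 23.3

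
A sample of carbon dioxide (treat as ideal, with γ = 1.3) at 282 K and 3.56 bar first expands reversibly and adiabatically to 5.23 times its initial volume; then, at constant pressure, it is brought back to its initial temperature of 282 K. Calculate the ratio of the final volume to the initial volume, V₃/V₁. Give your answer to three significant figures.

V₃/V₁ ≈ 8.59

Adiabatic step: V₂/V₁ = 5.23; T₂ = T₁·(1/5.23)^(0.3) = 171.7 K.
Isobaric step: V₃/V₂ = T₃/T₂ = 282/171.7.
V₃/V₁ = (V₂/V₁)(V₃/V₂) = 5.23 × (282/171.7) = 8.591.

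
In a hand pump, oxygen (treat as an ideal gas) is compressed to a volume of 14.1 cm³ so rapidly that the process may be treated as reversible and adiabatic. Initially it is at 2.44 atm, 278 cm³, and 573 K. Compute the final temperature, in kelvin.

For a reversible adiabat TV^(γ−1) is constant, so T₂ = T₁ (V₁/V₂)^(γ−1).
γ = 7/5 for a diatomic ideal gas.
T₂ = 573 × (278/14.1)^(2/5) = 1888 K.

T₂ ≈ 1890 K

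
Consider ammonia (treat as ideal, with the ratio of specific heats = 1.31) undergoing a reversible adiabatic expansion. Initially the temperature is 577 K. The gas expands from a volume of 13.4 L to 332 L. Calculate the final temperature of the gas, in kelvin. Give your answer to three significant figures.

T₂ ≈ 213 K

Adiabatic: T₁V₁^(γ−1) = T₂V₂^(γ−1) ⇒ T₂ = T₁ (V₁/V₂)^(γ−1).
T₂ = 577 × (13.4/332)^(0.31) = 213.3 K.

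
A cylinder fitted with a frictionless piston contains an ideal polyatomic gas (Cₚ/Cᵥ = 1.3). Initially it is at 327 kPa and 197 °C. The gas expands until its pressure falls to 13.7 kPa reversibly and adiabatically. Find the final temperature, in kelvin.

Adiabatic: T₂/T₁ = (P₂/P₁)^((γ−1)/γ).
T₁ = 197 °C = 470.1 K.
T₂ = 470.1 × (13.7/327)^(0.231) = 226.1 K.

T₂ ≈ 226 K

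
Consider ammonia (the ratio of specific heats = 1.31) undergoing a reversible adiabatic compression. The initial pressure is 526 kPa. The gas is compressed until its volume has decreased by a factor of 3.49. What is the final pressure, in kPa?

P₂ ≈ 2700 kPa

Adiabatic: P₁V₁^γ = P₂V₂^γ ⇒ P₂ = P₁ (V₁/V₂)^γ.
P₂ = 526 × 3.49^(1.31) = 2705 kPa.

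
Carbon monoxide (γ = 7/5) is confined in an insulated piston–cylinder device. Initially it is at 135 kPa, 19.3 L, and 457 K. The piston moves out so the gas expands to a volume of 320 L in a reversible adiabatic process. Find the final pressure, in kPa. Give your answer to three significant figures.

P₂ ≈ 2.65 kPa

Since PV^γ is constant along a reversible adiabat, P₂ = P₁ (V₁/V₂)^γ.
P₂ = 135 × (19.3/320)^(7/5) = 2.648 kPa.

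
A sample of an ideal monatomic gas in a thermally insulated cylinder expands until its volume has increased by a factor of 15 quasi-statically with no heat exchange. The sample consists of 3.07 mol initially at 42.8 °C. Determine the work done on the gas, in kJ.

W ≈ -10.1 kJ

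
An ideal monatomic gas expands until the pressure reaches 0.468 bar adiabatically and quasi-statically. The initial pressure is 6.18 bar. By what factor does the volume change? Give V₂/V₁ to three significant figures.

From PV^γ = const, V₂/V₁ = (P₁/P₂)^(1/γ).
For a monatomic ideal gas γ = 5/3.
V₂/V₁ = (6.18/0.468)^(3/5) = 4.704.

V₂/V₁ ≈ 4.70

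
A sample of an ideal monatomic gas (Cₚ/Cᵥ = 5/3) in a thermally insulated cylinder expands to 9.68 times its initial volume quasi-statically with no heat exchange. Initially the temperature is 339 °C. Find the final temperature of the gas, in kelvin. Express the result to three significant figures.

Adiabatic: T₁V₁^(γ−1) = T₂V₂^(γ−1) ⇒ T₂ = T₁ (V₁/V₂)^(γ−1).
T₁ = 339 °C = 612.1 K.
T₂ = 612.1 × (1/9.68)^(2/3) = 134.8 K.

T₂ ≈ 135 K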